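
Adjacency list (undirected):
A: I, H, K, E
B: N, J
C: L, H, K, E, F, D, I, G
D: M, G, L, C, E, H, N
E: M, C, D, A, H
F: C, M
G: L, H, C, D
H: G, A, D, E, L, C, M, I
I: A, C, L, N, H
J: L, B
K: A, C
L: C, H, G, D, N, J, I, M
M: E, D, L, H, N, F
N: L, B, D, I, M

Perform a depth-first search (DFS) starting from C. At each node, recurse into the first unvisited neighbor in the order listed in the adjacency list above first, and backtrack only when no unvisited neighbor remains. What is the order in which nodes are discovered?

Visit C
C → L
L → H
H → G
G → D
D → M
M → E
E → A
A → I
I → N
N → B
B → J
A → K
M → F

C -> L -> H -> G -> D -> M -> E -> A -> I -> N -> B -> J -> K -> F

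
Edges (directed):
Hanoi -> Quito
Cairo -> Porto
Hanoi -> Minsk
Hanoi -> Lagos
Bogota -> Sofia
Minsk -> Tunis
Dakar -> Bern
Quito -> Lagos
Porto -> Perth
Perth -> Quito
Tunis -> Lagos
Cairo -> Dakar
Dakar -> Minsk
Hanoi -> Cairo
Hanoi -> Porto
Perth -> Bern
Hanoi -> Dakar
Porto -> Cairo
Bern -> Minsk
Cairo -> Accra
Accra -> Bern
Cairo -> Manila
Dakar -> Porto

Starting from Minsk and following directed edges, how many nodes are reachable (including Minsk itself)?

BFS from Minsk visits: Minsk, Tunis, Lagos
Reachable nodes: 3 of 14 total.

3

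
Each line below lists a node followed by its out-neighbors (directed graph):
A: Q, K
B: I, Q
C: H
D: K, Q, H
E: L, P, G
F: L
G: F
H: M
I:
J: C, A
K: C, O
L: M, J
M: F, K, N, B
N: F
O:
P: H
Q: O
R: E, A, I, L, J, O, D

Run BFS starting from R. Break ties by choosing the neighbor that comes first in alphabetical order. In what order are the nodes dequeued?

R, A, D, E, I, J, L, O, K, Q, H, G, P, C, M, F, B, N

Visit R; enqueue A, D, E, I, J, L, O → queue [A, D, E, I, J, L, O]
Visit A; enqueue K, Q → queue [D, E, I, J, L, O, K, Q]
Visit D; enqueue H → queue [E, I, J, L, O, K, Q, H]
Visit E; enqueue G, P → queue [I, J, L, O, K, Q, H, G, P]
Visit I → queue [J, L, O, K, Q, H, G, P]
Visit J; enqueue C → queue [L, O, K, Q, H, G, P, C]
Visit L; enqueue M → queue [O, K, Q, H, G, P, C, M]
Visit O → queue [K, Q, H, G, P, C, M]
Visit K → queue [Q, H, G, P, C, M]
Visit Q → queue [H, G, P, C, M]
Visit H → queue [G, P, C, M]
Visit G; enqueue F → queue [P, C, M, F]
Visit P → queue [C, M, F]
Visit C → queue [M, F]
Visit M; enqueue B, N → queue [F, B, N]
Visit F → queue [B, N]
Visit B → queue [N]
Visit N → queue []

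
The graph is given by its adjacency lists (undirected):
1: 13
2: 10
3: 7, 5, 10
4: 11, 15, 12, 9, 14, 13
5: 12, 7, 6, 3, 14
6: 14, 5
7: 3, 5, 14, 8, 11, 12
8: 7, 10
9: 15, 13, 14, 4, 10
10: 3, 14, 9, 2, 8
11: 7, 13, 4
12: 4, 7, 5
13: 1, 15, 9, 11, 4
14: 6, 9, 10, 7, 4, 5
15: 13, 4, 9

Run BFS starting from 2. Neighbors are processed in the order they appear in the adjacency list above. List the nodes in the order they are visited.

2 → 10 → 3 → 14 → 9 → 8 → 7 → 5 → 6 → 4 → 15 → 13 → 11 → 12 → 1

Visit 2; enqueue 10 → queue [10]
Visit 10; enqueue 3, 14, 9, 8 → queue [3, 14, 9, 8]
Visit 3; enqueue 7, 5 → queue [14, 9, 8, 7, 5]
Visit 14; enqueue 6, 4 → queue [9, 8, 7, 5, 6, 4]
Visit 9; enqueue 15, 13 → queue [8, 7, 5, 6, 4, 15, 13]
Visit 8 → queue [7, 5, 6, 4, 15, 13]
Visit 7; enqueue 11, 12 → queue [5, 6, 4, 15, 13, 11, 12]
Visit 5 → queue [6, 4, 15, 13, 11, 12]
Visit 6 → queue [4, 15, 13, 11, 12]
Visit 4 → queue [15, 13, 11, 12]
Visit 15 → queue [13, 11, 12]
Visit 13; enqueue 1 → queue [11, 12, 1]
Visit 11 → queue [12, 1]
Visit 12 → queue [1]
Visit 1 → queue []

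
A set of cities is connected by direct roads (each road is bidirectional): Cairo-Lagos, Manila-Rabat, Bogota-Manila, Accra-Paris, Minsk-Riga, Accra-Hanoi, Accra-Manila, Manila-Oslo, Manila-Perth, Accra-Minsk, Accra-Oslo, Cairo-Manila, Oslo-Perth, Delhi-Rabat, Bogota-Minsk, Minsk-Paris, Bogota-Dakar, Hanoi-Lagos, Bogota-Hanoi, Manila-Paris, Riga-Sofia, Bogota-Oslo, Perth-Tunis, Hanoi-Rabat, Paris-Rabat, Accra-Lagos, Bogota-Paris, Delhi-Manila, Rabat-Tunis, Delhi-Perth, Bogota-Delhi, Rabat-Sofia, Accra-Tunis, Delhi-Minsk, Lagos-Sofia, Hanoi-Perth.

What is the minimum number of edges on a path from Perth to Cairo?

Level 0: Perth
Level 1: Delhi, Hanoi, Manila, Oslo, Tunis
Level 2: Accra, Bogota, Cairo, Lagos, Minsk, Paris, Rabat
Level 3: Dakar, Riga, Sofia
Cairo first appears at level 2.

2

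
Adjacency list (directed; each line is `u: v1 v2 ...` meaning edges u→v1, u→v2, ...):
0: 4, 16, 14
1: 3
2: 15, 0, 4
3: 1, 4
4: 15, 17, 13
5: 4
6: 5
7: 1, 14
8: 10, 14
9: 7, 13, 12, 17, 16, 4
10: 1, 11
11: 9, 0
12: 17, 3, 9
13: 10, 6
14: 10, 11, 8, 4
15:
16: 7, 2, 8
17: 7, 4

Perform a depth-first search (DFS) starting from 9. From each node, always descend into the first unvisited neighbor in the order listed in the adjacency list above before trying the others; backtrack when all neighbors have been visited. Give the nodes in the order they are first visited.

9, 7, 1, 3, 4, 15, 17, 13, 10, 11, 0, 16, 2, 8, 14, 6, 5, 12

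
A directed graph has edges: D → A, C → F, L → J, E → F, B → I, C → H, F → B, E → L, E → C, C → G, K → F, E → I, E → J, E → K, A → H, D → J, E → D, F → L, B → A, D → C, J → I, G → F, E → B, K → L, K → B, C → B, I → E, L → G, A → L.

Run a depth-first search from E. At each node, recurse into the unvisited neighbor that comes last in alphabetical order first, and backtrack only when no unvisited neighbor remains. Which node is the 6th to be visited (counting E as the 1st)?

Visit E
E → L
L → J
J → I
L → G
G → F
F → B
B → A
A → H
E → K
E → D
D → C

Visit order: E, L, J, I, G, F, B, A, H, K, D, C

F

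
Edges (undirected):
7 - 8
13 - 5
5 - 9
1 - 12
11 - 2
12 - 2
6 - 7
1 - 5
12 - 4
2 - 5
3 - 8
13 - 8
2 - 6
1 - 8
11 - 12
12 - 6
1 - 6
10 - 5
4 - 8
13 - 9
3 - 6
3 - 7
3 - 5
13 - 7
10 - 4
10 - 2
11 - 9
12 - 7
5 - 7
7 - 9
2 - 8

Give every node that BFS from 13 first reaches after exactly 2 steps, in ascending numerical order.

1, 2, 3, 4, 6, 10, 11, 12

Level 0: 13
Level 1: 5, 7, 8, 9
Level 2: 1, 2, 3, 4, 6, 10, 11, 12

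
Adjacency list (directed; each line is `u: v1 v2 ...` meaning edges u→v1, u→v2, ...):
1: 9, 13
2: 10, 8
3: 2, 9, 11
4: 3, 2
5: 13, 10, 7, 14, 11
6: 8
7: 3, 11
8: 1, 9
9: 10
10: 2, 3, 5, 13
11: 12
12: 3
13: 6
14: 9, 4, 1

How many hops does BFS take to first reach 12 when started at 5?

2

Level 0: 5
Level 1: 7, 10, 11, 13, 14
Level 2: 1, 2, 3, 4, 6, 9, 12
Level 3: 8
12 first appears at level 2.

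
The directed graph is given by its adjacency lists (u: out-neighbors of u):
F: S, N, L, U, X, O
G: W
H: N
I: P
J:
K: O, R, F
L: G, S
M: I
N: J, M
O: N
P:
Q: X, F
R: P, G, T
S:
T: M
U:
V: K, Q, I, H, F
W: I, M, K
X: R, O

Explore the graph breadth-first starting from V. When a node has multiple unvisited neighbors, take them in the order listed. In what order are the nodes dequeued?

Visit V; enqueue K, Q, I, H, F → queue [K, Q, I, H, F]
Visit K; enqueue O, R → queue [Q, I, H, F, O, R]
Visit Q; enqueue X → queue [I, H, F, O, R, X]
Visit I; enqueue P → queue [H, F, O, R, X, P]
Visit H; enqueue N → queue [F, O, R, X, P, N]
Visit F; enqueue S, L, U → queue [O, R, X, P, N, S, L, U]
Visit O → queue [R, X, P, N, S, L, U]
Visit R; enqueue G, T → queue [X, P, N, S, L, U, G, T]
Visit X → queue [P, N, S, L, U, G, T]
Visit P → queue [N, S, L, U, G, T]
Visit N; enqueue J, M → queue [S, L, U, G, T, J, M]
Visit S → queue [L, U, G, T, J, M]
Visit L → queue [U, G, T, J, M]
Visit U → queue [G, T, J, M]
Visit G; enqueue W → queue [T, J, M, W]
Visit T → queue [J, M, W]
Visit J → queue [M, W]
Visit M → queue [W]
Visit W → queue []

V, K, Q, I, H, F, O, R, X, P, N, S, L, U, G, T, J, M, W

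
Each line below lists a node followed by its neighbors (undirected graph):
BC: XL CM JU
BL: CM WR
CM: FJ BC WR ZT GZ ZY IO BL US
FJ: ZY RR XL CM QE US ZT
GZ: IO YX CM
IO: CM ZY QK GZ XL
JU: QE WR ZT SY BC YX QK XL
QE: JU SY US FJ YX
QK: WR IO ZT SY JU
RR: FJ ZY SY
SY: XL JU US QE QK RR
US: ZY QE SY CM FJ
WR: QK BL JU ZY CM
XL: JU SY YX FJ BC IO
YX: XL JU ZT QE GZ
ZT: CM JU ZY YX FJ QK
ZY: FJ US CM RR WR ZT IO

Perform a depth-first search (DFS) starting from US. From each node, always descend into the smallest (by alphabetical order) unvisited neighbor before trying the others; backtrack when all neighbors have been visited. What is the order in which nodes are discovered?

Visit US
US → CM
CM → BC
BC → JU
JU → QE
QE → FJ
FJ → RR
RR → SY
SY → QK
QK → IO
IO → GZ
GZ → YX
YX → XL
YX → ZT
ZT → ZY
ZY → WR
WR → BL

US -> CM -> BC -> JU -> QE -> FJ -> RR -> SY -> QK -> IO -> GZ -> YX -> XL -> ZT -> ZY -> WR -> BL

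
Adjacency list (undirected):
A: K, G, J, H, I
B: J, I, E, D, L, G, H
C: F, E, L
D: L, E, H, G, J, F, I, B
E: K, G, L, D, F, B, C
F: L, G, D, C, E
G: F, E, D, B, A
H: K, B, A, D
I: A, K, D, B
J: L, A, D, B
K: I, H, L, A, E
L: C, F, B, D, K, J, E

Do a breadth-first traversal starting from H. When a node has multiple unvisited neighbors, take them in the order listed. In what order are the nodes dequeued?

Visit H; enqueue K, B, A, D → queue [K, B, A, D]
Visit K; enqueue I, L, E → queue [B, A, D, I, L, E]
Visit B; enqueue J, G → queue [A, D, I, L, E, J, G]
Visit A → queue [D, I, L, E, J, G]
Visit D; enqueue F → queue [I, L, E, J, G, F]
Visit I → queue [L, E, J, G, F]
Visit L; enqueue C → queue [E, J, G, F, C]
Visit E → queue [J, G, F, C]
Visit J → queue [G, F, C]
Visit G → queue [F, C]
Visit F → queue [C]
Visit C → queue []

H K B A D I L E J G F C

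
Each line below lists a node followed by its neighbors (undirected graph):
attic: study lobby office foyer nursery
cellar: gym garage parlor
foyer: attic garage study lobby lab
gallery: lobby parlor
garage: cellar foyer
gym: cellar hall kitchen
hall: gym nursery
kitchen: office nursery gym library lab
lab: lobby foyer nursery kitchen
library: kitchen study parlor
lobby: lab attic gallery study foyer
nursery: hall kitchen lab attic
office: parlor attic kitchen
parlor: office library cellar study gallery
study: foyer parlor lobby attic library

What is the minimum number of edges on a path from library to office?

2

Level 0: library
Level 1: kitchen, parlor, study
Level 2: attic, cellar, foyer, gallery, gym, lab, lobby, nursery, office
Level 3: garage, hall
office first appears at level 2.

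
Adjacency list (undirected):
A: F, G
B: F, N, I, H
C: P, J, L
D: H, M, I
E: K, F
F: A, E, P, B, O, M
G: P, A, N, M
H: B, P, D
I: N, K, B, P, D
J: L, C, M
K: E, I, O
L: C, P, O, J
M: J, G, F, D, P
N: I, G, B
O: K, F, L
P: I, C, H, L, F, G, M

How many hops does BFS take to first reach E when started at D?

Level 0: D
Level 1: H, I, M
Level 2: B, F, G, J, K, N, P
Level 3: A, C, E, L, O
E first appears at level 3.

3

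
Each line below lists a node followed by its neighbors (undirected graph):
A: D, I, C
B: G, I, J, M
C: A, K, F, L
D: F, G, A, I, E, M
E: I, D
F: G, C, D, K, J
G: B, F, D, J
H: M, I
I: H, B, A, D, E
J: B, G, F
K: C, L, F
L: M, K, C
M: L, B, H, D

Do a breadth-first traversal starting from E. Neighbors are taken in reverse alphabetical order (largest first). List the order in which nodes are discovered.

E I D H B A M G F J C L K

Visit E; enqueue I, D → queue [I, D]
Visit I; enqueue H, B, A → queue [D, H, B, A]
Visit D; enqueue M, G, F → queue [H, B, A, M, G, F]
Visit H → queue [B, A, M, G, F]
Visit B; enqueue J → queue [A, M, G, F, J]
Visit A; enqueue C → queue [M, G, F, J, C]
Visit M; enqueue L → queue [G, F, J, C, L]
Visit G → queue [F, J, C, L]
Visit F; enqueue K → queue [J, C, L, K]
Visit J → queue [C, L, K]
Visit C → queue [L, K]
Visit L → queue [K]
Visit K → queue []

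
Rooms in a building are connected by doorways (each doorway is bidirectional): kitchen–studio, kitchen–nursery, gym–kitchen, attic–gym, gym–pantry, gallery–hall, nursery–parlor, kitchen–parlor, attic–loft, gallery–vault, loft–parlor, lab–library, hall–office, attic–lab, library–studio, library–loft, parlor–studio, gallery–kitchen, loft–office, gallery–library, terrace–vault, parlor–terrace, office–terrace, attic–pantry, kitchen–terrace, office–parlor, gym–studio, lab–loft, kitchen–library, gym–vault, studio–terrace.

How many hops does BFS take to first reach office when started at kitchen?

2

Level 0: kitchen
Level 1: gallery, gym, library, nursery, parlor, studio, terrace
Level 2: attic, hall, lab, loft, office, pantry, vault
office first appears at level 2.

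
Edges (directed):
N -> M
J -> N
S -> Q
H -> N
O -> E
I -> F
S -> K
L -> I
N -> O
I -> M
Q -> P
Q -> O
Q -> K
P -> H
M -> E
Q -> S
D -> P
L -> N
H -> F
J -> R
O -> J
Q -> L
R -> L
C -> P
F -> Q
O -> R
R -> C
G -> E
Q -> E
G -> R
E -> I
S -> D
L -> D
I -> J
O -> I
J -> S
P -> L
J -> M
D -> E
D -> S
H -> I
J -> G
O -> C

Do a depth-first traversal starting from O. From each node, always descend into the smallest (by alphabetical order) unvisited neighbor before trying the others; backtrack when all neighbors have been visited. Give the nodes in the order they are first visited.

Visit O
O → C
C → P
P → H
H → F
F → Q
Q → E
E → I
I → J
J → G
G → R
R → L
L → D
D → S
S → K
L → N
N → M

O -> C -> P -> H -> F -> Q -> E -> I -> J -> G -> R -> L -> D -> S -> K -> N -> M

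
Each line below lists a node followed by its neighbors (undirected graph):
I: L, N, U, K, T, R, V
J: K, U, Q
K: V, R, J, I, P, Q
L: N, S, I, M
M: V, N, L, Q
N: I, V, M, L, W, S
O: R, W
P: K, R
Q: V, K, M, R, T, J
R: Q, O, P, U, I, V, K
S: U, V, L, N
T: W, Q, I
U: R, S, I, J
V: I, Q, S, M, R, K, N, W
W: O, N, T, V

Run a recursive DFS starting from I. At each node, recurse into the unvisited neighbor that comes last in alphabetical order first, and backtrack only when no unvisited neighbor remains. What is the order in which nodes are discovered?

Visit I
I → V
V → W
W → T
T → Q
Q → R
R → U
U → S
S → N
N → M
M → L
U → J
J → K
K → P
R → O

I V W T Q R U S N M L J K P O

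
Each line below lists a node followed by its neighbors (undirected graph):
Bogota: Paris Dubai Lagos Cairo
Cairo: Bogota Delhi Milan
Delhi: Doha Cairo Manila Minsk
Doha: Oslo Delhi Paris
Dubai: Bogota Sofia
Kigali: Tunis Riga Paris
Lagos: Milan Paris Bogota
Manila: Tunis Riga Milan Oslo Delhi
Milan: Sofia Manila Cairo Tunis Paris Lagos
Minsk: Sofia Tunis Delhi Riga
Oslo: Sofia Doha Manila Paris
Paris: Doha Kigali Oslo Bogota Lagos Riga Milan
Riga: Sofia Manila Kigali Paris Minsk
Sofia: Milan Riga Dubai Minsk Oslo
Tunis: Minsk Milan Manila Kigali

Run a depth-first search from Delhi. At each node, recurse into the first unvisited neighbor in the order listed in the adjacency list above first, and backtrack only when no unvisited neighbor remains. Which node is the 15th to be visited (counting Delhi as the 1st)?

Cairo

Visit Delhi
Delhi → Doha
Doha → Oslo
Oslo → Sofia
Sofia → Milan
Milan → Manila
Manila → Tunis
Tunis → Minsk
Minsk → Riga
Riga → Kigali
Kigali → Paris
Paris → Bogota
Bogota → Dubai
Bogota → Lagos
Bogota → Cairo

Visit order: Delhi, Doha, Oslo, Sofia, Milan, Manila, Tunis, Minsk, Riga, Kigali, Paris, Bogota, Dubai, Lagos, Cairo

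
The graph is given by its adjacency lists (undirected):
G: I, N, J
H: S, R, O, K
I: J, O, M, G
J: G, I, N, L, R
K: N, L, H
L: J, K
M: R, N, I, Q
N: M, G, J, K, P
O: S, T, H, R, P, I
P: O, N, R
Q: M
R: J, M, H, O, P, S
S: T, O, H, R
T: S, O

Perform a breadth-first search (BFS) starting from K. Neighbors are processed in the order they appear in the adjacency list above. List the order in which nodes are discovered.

Visit K; enqueue N, L, H → queue [N, L, H]
Visit N; enqueue M, G, J, P → queue [L, H, M, G, J, P]
Visit L → queue [H, M, G, J, P]
Visit H; enqueue S, R, O → queue [M, G, J, P, S, R, O]
Visit M; enqueue I, Q → queue [G, J, P, S, R, O, I, Q]
Visit G → queue [J, P, S, R, O, I, Q]
Visit J → queue [P, S, R, O, I, Q]
Visit P → queue [S, R, O, I, Q]
Visit S; enqueue T → queue [R, O, I, Q, T]
Visit R → queue [O, I, Q, T]
Visit O → queue [I, Q, T]
Visit I → queue [Q, T]
Visit Q → queue [T]
Visit T → queue []

K -> N -> L -> H -> M -> G -> J -> P -> S -> R -> O -> I -> Q -> T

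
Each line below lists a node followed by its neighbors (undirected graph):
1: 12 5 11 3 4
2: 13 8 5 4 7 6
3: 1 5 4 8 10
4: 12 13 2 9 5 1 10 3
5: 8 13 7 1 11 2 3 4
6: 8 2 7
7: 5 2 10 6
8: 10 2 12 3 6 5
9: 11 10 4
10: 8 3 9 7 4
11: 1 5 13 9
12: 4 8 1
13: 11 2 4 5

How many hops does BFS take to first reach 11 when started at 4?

Level 0: 4
Level 1: 1, 2, 3, 5, 9, 10, 12, 13
Level 2: 6, 7, 8, 11
11 first appears at level 2.

2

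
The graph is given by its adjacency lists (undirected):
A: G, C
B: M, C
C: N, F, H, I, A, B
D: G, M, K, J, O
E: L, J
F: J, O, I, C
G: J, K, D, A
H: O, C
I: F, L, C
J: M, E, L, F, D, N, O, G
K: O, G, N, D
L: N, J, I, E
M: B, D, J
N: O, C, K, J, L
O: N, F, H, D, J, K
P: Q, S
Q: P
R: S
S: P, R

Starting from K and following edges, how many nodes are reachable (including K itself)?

BFS from K visits: K, O, G, N, D, F, H, J, A, C, L, M, I, E, B
Reachable nodes: 15 of 19 total.

15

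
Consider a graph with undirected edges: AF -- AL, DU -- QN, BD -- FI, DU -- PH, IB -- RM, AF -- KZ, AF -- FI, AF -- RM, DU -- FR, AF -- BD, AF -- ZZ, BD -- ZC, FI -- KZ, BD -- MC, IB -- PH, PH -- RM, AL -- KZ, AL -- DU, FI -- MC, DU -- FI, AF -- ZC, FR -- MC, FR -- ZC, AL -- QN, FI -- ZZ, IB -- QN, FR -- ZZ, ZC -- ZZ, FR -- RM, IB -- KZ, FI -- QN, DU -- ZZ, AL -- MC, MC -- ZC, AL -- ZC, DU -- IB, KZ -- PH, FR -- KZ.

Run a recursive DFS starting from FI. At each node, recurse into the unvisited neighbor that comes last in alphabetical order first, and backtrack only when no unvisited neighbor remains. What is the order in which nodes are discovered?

FI, ZZ, ZC, MC, FR, RM, PH, KZ, IB, QN, DU, AL, AF, BD

Visit FI
FI → ZZ
ZZ → ZC
ZC → MC
MC → FR
FR → RM
RM → PH
PH → KZ
KZ → IB
IB → QN
QN → DU
DU → AL
AL → AF
AF → BD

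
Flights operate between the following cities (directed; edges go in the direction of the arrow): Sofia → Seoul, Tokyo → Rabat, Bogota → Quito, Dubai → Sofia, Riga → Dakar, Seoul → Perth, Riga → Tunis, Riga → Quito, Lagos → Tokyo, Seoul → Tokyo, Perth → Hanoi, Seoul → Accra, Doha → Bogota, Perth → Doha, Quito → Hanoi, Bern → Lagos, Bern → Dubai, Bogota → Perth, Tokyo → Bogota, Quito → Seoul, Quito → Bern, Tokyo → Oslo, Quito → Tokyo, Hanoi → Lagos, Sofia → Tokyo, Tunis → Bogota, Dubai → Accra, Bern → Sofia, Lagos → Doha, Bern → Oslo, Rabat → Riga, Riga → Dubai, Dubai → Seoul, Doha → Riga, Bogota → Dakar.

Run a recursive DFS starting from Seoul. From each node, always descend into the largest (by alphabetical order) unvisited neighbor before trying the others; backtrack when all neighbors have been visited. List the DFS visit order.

Seoul, Tokyo, Rabat, Riga, Tunis, Bogota, Quito, Hanoi, Lagos, Doha, Bern, Sofia, Oslo, Dubai, Accra, Perth, Dakar

Visit Seoul
Seoul → Tokyo
Tokyo → Rabat
Rabat → Riga
Riga → Tunis
Tunis → Bogota
Bogota → Quito
Quito → Hanoi
Hanoi → Lagos
Lagos → Doha
Quito → Bern
Bern → Sofia
Bern → Oslo
Bern → Dubai
Dubai → Accra
Bogota → Perth
Bogota → Dakar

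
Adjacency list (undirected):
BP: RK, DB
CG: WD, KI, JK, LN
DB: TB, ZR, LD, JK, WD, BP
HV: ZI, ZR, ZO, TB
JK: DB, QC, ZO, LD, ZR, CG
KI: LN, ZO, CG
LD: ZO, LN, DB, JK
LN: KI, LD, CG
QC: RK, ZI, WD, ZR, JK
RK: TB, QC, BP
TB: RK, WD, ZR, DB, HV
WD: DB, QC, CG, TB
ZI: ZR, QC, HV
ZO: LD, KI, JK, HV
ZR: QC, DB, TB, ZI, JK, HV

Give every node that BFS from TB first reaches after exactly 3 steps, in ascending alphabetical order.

KI, LN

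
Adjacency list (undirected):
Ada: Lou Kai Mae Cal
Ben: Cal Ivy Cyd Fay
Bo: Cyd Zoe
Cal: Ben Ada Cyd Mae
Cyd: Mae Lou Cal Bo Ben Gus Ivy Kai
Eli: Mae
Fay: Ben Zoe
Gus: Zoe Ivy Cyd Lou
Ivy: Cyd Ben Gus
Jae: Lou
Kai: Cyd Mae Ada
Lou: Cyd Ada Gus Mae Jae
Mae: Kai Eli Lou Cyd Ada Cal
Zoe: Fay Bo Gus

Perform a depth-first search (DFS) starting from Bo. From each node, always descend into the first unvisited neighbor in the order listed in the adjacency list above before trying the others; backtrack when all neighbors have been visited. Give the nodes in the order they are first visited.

Bo Cyd Mae Kai Ada Lou Gus Zoe Fay Ben Cal Ivy Jae Eli

Visit Bo
Bo → Cyd
Cyd → Mae
Mae → Kai
Kai → Ada
Ada → Lou
Lou → Gus
Gus → Zoe
Zoe → Fay
Fay → Ben
Ben → Cal
Ben → Ivy
Lou → Jae
Mae → Eli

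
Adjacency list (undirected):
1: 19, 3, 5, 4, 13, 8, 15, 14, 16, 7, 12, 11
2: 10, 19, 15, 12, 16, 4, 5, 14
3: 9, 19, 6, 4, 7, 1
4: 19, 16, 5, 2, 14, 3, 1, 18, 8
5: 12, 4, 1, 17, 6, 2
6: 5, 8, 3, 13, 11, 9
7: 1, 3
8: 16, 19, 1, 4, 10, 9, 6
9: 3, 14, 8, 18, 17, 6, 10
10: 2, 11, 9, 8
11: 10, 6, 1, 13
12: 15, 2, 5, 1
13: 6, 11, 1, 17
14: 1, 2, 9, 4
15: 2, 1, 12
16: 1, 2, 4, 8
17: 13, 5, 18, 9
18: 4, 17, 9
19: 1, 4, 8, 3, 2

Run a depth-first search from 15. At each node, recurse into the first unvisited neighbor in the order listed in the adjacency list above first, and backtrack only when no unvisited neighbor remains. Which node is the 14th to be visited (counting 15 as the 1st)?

Visit 15
15 → 2
2 → 10
10 → 11
11 → 6
6 → 5
5 → 12
12 → 1
1 → 19
19 → 4
4 → 16
16 → 8
8 → 9
9 → 3
3 → 7
9 → 14
9 → 18
18 → 17
17 → 13

Visit order: 15, 2, 10, 11, 6, 5, 12, 1, 19, 4, 16, 8, 9, 3, 7, 14, 18, 17, 13

3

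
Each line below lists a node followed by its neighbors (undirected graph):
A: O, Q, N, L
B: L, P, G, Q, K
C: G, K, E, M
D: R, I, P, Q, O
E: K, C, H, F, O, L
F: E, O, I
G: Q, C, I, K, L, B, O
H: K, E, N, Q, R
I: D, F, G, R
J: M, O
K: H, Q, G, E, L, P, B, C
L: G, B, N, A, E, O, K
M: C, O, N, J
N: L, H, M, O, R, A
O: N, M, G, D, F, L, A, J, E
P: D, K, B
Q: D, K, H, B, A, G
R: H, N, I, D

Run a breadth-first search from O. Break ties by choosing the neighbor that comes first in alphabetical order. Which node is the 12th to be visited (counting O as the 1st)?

I

Visit O; enqueue A, D, E, F, G, J, L, M, N → queue [A, D, E, F, G, J, L, M, N]
Visit A; enqueue Q → queue [D, E, F, G, J, L, M, N, Q]
Visit D; enqueue I, P, R → queue [E, F, G, J, L, M, N, Q, I, P, R]
Visit E; enqueue C, H, K → queue [F, G, J, L, M, N, Q, I, P, R, C, H, K]
Visit F → queue [G, J, L, M, N, Q, I, P, R, C, H, K]
Visit G; enqueue B → queue [J, L, M, N, Q, I, P, R, C, H, K, B]
Visit J → queue [L, M, N, Q, I, P, R, C, H, K, B]
Visit L → queue [M, N, Q, I, P, R, C, H, K, B]
Visit M → queue [N, Q, I, P, R, C, H, K, B]
Visit N → queue [Q, I, P, R, C, H, K, B]
Visit Q → queue [I, P, R, C, H, K, B]
Visit I → queue [P, R, C, H, K, B]
Visit P → queue [R, C, H, K, B]
Visit R → queue [C, H, K, B]
Visit C → queue [H, K, B]
Visit H → queue [K, B]
Visit K → queue [B]
Visit B → queue []

Visit order: O, A, D, E, F, G, J, L, M, N, Q, I, P, R, C, H, K, B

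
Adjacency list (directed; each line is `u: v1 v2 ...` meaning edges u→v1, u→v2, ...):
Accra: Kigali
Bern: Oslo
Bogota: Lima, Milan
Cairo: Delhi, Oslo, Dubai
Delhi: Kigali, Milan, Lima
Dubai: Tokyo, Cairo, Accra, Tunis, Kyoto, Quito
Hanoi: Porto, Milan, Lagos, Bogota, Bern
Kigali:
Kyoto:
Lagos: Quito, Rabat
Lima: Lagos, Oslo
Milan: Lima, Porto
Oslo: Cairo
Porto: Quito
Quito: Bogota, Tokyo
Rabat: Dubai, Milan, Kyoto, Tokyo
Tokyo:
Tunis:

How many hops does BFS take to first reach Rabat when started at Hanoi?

2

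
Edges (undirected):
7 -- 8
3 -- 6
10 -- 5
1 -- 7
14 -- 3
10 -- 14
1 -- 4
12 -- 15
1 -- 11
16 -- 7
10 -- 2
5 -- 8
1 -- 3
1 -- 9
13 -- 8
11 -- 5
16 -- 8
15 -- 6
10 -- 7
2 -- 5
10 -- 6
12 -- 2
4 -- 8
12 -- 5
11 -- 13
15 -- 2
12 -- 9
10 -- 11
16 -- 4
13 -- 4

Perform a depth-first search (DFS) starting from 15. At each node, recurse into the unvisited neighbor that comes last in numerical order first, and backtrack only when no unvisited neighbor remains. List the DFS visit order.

15 → 12 → 9 → 1 → 11 → 13 → 8 → 16 → 7 → 10 → 14 → 3 → 6 → 5 → 2 → 4

Visit 15
15 → 12
12 → 9
9 → 1
1 → 11
11 → 13
13 → 8
8 → 16
16 → 7
7 → 10
10 → 14
14 → 3
3 → 6
10 → 5
5 → 2
16 → 4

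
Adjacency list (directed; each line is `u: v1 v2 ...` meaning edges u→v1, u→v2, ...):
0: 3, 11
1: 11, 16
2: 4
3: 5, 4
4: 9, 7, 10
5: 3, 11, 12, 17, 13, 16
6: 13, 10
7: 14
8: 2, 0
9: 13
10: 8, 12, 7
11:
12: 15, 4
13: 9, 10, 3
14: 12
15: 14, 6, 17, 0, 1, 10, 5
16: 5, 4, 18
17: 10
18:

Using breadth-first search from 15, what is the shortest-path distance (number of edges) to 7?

2

Level 0: 15
Level 1: 0, 1, 5, 6, 10, 14, 17
Level 2: 3, 7, 8, 11, 12, 13, 16
Level 3: 2, 4, 9, 18
7 first appears at level 2.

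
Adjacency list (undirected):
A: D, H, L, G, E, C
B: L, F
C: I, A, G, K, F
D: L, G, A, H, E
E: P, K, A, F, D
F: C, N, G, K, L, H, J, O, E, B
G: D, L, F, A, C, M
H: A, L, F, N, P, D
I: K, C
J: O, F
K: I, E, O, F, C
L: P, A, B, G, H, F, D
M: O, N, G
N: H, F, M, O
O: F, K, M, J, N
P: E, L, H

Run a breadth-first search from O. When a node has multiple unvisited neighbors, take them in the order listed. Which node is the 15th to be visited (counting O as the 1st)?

D

Visit O; enqueue F, K, M, J, N → queue [F, K, M, J, N]
Visit F; enqueue C, G, L, H, E, B → queue [K, M, J, N, C, G, L, H, E, B]
Visit K; enqueue I → queue [M, J, N, C, G, L, H, E, B, I]
Visit M → queue [J, N, C, G, L, H, E, B, I]
Visit J → queue [N, C, G, L, H, E, B, I]
Visit N → queue [C, G, L, H, E, B, I]
Visit C; enqueue A → queue [G, L, H, E, B, I, A]
Visit G; enqueue D → queue [L, H, E, B, I, A, D]
Visit L; enqueue P → queue [H, E, B, I, A, D, P]
Visit H → queue [E, B, I, A, D, P]
Visit E → queue [B, I, A, D, P]
Visit B → queue [I, A, D, P]
Visit I → queue [A, D, P]
Visit A → queue [D, P]
Visit D → queue [P]
Visit P → queue []

Visit order: O, F, K, M, J, N, C, G, L, H, E, B, I, A, D, P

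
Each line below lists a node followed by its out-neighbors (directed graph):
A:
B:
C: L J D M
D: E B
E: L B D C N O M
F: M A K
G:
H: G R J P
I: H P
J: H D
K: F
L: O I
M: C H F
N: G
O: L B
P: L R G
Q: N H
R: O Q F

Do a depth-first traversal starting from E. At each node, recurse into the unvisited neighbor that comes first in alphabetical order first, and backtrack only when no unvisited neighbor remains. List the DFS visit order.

E B C D J H G P L I O R F A K M Q N

Visit E
E → B
E → C
C → D
C → J
J → H
H → G
H → P
P → L
L → I
L → O
P → R
R → F
F → A
F → K
F → M
R → Q
Q → N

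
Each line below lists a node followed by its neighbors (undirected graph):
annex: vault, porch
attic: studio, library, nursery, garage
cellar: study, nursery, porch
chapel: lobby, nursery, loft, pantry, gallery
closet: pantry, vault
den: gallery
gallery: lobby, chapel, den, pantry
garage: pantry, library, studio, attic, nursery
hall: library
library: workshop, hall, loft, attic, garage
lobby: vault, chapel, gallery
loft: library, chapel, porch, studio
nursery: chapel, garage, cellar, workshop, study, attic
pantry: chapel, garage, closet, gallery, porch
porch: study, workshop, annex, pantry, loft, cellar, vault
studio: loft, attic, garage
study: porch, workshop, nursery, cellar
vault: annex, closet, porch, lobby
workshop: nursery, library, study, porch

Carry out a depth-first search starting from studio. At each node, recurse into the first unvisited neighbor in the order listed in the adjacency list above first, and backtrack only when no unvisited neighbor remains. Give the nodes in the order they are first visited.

Visit studio
studio → loft
loft → library
library → workshop
workshop → nursery
nursery → chapel
chapel → lobby
lobby → vault
vault → annex
annex → porch
porch → study
study → cellar
porch → pantry
pantry → garage
garage → attic
pantry → closet
pantry → gallery
gallery → den
library → hall

studio -> loft -> library -> workshop -> nursery -> chapel -> lobby -> vault -> annex -> porch -> study -> cellar -> pantry -> garage -> attic -> closet -> gallery -> den -> hall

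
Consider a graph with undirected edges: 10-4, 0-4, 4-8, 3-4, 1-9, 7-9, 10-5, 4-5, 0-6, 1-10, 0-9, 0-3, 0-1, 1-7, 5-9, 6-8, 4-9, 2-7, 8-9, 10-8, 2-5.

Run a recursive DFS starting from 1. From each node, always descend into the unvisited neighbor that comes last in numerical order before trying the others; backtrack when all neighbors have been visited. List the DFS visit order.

1 -> 10 -> 8 -> 9 -> 7 -> 2 -> 5 -> 4 -> 3 -> 0 -> 6

Visit 1
1 → 10
10 → 8
8 → 9
9 → 7
7 → 2
2 → 5
5 → 4
4 → 3
3 → 0
0 → 6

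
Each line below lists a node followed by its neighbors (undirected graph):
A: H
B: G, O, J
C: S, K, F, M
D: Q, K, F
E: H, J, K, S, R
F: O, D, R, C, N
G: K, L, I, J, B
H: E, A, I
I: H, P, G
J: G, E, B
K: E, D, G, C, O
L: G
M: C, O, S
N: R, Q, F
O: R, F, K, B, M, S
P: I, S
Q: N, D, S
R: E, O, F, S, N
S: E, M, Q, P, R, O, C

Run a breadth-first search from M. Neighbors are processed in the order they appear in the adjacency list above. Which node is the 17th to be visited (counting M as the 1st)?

I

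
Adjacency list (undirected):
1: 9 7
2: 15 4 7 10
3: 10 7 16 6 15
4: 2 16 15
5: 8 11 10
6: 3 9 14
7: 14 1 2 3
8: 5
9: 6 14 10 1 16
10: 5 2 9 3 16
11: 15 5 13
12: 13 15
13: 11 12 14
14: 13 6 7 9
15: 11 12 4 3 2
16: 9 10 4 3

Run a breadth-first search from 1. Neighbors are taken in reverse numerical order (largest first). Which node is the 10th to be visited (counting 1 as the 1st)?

4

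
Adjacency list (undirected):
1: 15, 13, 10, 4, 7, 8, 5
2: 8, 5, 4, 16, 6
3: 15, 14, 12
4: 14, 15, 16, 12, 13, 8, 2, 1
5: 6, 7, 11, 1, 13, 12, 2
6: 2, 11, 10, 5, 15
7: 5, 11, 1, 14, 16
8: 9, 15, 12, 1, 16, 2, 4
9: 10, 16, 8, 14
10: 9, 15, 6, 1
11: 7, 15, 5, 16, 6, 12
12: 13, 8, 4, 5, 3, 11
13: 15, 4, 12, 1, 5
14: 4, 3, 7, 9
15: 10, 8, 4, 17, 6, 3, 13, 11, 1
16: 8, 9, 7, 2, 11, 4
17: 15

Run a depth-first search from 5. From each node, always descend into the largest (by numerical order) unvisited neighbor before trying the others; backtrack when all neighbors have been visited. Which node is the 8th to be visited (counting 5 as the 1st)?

Visit 5
5 → 13
13 → 15
15 → 17
15 → 11
11 → 16
16 → 9
9 → 14
14 → 7
7 → 1
1 → 10
10 → 6
6 → 2
2 → 8
8 → 12
12 → 4
12 → 3

Visit order: 5, 13, 15, 17, 11, 16, 9, 14, 7, 1, 10, 6, 2, 8, 12, 4, 3

14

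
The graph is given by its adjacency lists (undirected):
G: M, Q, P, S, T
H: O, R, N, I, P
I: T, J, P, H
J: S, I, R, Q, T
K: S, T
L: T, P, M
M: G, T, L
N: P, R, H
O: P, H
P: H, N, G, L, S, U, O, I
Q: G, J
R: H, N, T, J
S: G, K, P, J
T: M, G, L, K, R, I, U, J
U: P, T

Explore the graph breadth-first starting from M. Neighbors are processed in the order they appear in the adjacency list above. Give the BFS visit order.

M, G, T, L, Q, P, S, K, R, I, U, J, H, N, O

Visit M; enqueue G, T, L → queue [G, T, L]
Visit G; enqueue Q, P, S → queue [T, L, Q, P, S]
Visit T; enqueue K, R, I, U, J → queue [L, Q, P, S, K, R, I, U, J]
Visit L → queue [Q, P, S, K, R, I, U, J]
Visit Q → queue [P, S, K, R, I, U, J]
Visit P; enqueue H, N, O → queue [S, K, R, I, U, J, H, N, O]
Visit S → queue [K, R, I, U, J, H, N, O]
Visit K → queue [R, I, U, J, H, N, O]
Visit R → queue [I, U, J, H, N, O]
Visit I → queue [U, J, H, N, O]
Visit U → queue [J, H, N, O]
Visit J → queue [H, N, O]
Visit H → queue [N, O]
Visit N → queue [O]
Visit O → queue []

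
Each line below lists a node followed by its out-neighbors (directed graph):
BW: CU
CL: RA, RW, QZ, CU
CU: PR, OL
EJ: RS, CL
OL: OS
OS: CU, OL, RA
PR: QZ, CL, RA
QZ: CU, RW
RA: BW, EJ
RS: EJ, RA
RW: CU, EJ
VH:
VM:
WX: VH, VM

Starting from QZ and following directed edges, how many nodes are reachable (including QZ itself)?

BFS from QZ visits: QZ, CU, RW, PR, OL, EJ, CL, RA, OS, RS, BW
Reachable nodes: 11 of 14 total.

11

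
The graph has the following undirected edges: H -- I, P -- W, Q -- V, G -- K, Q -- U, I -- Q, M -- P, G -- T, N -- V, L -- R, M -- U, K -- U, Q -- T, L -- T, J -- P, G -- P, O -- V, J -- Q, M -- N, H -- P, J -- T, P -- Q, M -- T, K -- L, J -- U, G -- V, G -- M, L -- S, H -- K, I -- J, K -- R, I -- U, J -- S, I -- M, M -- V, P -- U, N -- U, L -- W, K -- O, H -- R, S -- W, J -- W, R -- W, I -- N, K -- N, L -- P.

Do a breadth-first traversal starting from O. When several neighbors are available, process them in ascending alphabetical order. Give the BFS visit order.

O, K, V, G, H, L, N, R, U, M, Q, P, T, I, S, W, J

Visit O; enqueue K, V → queue [K, V]
Visit K; enqueue G, H, L, N, R, U → queue [V, G, H, L, N, R, U]
Visit V; enqueue M, Q → queue [G, H, L, N, R, U, M, Q]
Visit G; enqueue P, T → queue [H, L, N, R, U, M, Q, P, T]
Visit H; enqueue I → queue [L, N, R, U, M, Q, P, T, I]
Visit L; enqueue S, W → queue [N, R, U, M, Q, P, T, I, S, W]
Visit N → queue [R, U, M, Q, P, T, I, S, W]
Visit R → queue [U, M, Q, P, T, I, S, W]
Visit U; enqueue J → queue [M, Q, P, T, I, S, W, J]
Visit M → queue [Q, P, T, I, S, W, J]
Visit Q → queue [P, T, I, S, W, J]
Visit P → queue [T, I, S, W, J]
Visit T → queue [I, S, W, J]
Visit I → queue [S, W, J]
Visit S → queue [W, J]
Visit W → queue [J]
Visit J → queue []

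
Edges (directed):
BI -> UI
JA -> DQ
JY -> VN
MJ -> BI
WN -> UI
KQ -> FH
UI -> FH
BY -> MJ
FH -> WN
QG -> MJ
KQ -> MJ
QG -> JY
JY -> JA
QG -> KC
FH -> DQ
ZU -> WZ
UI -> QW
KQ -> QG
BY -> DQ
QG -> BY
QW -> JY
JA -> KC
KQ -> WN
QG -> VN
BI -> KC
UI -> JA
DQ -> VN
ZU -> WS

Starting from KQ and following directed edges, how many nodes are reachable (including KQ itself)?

BFS from KQ visits: KQ, FH, MJ, QG, WN, DQ, BI, BY, JY, KC, VN, UI, JA, QW
Reachable nodes: 14 of 17 total.

14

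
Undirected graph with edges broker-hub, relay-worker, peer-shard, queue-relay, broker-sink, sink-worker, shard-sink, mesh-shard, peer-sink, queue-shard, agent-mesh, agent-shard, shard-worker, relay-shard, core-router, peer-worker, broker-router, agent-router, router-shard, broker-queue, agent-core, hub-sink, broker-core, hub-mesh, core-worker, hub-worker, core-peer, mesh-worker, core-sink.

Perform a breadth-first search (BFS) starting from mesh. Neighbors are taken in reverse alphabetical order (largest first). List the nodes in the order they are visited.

Visit mesh; enqueue worker, shard, hub, agent → queue [worker, shard, hub, agent]
Visit worker; enqueue sink, relay, peer, core → queue [shard, hub, agent, sink, relay, peer, core]
Visit shard; enqueue router, queue → queue [hub, agent, sink, relay, peer, core, router, queue]
Visit hub; enqueue broker → queue [agent, sink, relay, peer, core, router, queue, broker]
Visit agent → queue [sink, relay, peer, core, router, queue, broker]
Visit sink → queue [relay, peer, core, router, queue, broker]
Visit relay → queue [peer, core, router, queue, broker]
Visit peer → queue [core, router, queue, broker]
Visit core → queue [router, queue, broker]
Visit router → queue [queue, broker]
Visit queue → queue [broker]
Visit broker → queue []

mesh -> worker -> shard -> hub -> agent -> sink -> relay -> peer -> core -> router -> queue -> broker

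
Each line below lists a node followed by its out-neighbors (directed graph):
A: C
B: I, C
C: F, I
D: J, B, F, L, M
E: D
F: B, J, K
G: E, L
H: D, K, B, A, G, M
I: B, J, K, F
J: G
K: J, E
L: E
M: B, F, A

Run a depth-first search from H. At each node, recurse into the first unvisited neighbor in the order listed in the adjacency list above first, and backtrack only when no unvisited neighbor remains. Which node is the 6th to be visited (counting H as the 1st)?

Visit H
H → D
D → J
J → G
G → E
G → L
D → B
B → I
I → K
I → F
B → C
D → M
M → A

Visit order: H, D, J, G, E, L, B, I, K, F, C, M, A

L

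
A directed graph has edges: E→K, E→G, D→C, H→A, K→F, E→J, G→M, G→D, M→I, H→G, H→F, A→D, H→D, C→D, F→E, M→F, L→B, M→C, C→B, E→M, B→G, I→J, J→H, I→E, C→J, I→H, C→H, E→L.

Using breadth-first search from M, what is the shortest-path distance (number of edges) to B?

Level 0: M
Level 1: C, F, I
Level 2: B, D, E, H, J
Level 3: A, G, K, L
B first appears at level 2.

2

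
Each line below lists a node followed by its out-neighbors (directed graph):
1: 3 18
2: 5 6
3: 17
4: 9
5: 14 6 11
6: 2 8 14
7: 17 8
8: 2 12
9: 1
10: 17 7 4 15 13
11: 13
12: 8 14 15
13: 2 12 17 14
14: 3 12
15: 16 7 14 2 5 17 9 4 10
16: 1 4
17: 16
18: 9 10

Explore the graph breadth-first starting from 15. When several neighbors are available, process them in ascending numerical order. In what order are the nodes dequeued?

15, 2, 4, 5, 7, 9, 10, 14, 16, 17, 6, 11, 8, 1, 13, 3, 12, 18

Visit 15; enqueue 2, 4, 5, 7, 9, 10, 14, 16, 17 → queue [2, 4, 5, 7, 9, 10, 14, 16, 17]
Visit 2; enqueue 6 → queue [4, 5, 7, 9, 10, 14, 16, 17, 6]
Visit 4 → queue [5, 7, 9, 10, 14, 16, 17, 6]
Visit 5; enqueue 11 → queue [7, 9, 10, 14, 16, 17, 6, 11]
Visit 7; enqueue 8 → queue [9, 10, 14, 16, 17, 6, 11, 8]
Visit 9; enqueue 1 → queue [10, 14, 16, 17, 6, 11, 8, 1]
Visit 10; enqueue 13 → queue [14, 16, 17, 6, 11, 8, 1, 13]
Visit 14; enqueue 3, 12 → queue [16, 17, 6, 11, 8, 1, 13, 3, 12]
Visit 16 → queue [17, 6, 11, 8, 1, 13, 3, 12]
Visit 17 → queue [6, 11, 8, 1, 13, 3, 12]
Visit 6 → queue [11, 8, 1, 13, 3, 12]
Visit 11 → queue [8, 1, 13, 3, 12]
Visit 8 → queue [1, 13, 3, 12]
Visit 1; enqueue 18 → queue [13, 3, 12, 18]
Visit 13 → queue [3, 12, 18]
Visit 3 → queue [12, 18]
Visit 12 → queue [18]
Visit 18 → queue []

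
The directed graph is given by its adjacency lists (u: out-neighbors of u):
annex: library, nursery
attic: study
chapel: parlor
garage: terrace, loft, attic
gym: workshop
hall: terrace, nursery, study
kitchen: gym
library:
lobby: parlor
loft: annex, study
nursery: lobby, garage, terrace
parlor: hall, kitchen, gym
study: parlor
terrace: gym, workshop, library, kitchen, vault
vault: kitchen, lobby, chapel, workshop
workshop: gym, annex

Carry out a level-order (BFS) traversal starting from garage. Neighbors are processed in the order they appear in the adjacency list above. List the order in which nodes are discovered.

Visit garage; enqueue terrace, loft, attic → queue [terrace, loft, attic]
Visit terrace; enqueue gym, workshop, library, kitchen, vault → queue [loft, attic, gym, workshop, library, kitchen, vault]
Visit loft; enqueue annex, study → queue [attic, gym, workshop, library, kitchen, vault, annex, study]
Visit attic → queue [gym, workshop, library, kitchen, vault, annex, study]
Visit gym → queue [workshop, library, kitchen, vault, annex, study]
Visit workshop → queue [library, kitchen, vault, annex, study]
Visit library → queue [kitchen, vault, annex, study]
Visit kitchen → queue [vault, annex, study]
Visit vault; enqueue lobby, chapel → queue [annex, study, lobby, chapel]
Visit annex; enqueue nursery → queue [study, lobby, chapel, nursery]
Visit study; enqueue parlor → queue [lobby, chapel, nursery, parlor]
Visit lobby → queue [chapel, nursery, parlor]
Visit chapel → queue [nursery, parlor]
Visit nursery → queue [parlor]
Visit parlor; enqueue hall → queue [hall]
Visit hall → queue []

garage → terrace → loft → attic → gym → workshop → library → kitchen → vault → annex → study → lobby → chapel → nursery → parlor → hall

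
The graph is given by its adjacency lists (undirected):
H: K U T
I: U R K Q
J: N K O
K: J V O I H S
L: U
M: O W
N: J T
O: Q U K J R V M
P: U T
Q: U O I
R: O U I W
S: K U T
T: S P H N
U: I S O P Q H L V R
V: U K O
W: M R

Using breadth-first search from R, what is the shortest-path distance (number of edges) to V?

2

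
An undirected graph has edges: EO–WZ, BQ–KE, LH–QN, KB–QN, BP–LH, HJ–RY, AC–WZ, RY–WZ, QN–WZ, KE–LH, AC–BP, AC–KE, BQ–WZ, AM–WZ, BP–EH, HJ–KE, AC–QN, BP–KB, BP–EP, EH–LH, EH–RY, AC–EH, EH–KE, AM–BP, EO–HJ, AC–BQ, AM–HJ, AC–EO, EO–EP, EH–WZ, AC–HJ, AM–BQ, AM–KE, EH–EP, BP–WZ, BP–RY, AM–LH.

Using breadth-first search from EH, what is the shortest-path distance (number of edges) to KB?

2

Level 0: EH
Level 1: AC, BP, EP, KE, LH, RY, WZ
Level 2: AM, BQ, EO, HJ, KB, QN
KB first appears at level 2.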